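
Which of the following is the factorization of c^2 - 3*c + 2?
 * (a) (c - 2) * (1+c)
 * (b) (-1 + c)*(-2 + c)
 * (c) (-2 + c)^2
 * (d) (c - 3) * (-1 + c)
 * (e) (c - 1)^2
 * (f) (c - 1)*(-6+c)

We need to factor c^2 - 3*c + 2.
The factored form is (-1 + c)*(-2 + c).
b) (-1 + c)*(-2 + c)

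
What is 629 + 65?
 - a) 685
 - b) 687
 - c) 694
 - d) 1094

629 + 65 = 694
c) 694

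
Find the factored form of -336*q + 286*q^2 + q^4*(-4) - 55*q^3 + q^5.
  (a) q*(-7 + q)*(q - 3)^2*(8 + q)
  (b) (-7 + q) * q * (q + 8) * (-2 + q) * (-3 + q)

We need to factor -336*q + 286*q^2 + q^4*(-4) - 55*q^3 + q^5.
The factored form is (-7 + q) * q * (q + 8) * (-2 + q) * (-3 + q).
b) (-7 + q) * q * (q + 8) * (-2 + q) * (-3 + q)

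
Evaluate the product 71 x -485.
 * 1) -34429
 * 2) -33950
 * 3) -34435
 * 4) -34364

71 * -485 = -34435
3) -34435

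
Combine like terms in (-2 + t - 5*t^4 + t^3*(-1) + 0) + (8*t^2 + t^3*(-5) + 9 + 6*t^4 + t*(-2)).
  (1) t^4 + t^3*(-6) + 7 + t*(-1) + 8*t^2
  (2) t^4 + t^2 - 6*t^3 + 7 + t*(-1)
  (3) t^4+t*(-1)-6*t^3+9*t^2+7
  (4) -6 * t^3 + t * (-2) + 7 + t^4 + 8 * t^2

Adding the polynomials and combining like terms:
(-2 + t - 5*t^4 + t^3*(-1) + 0) + (8*t^2 + t^3*(-5) + 9 + 6*t^4 + t*(-2))
= t^4 + t^3*(-6) + 7 + t*(-1) + 8*t^2
1) t^4 + t^3*(-6) + 7 + t*(-1) + 8*t^2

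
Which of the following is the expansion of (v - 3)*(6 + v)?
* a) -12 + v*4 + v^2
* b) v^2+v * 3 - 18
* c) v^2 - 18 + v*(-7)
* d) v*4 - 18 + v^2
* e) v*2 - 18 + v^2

Expanding (v - 3)*(6 + v):
= v^2+v * 3 - 18
b) v^2+v * 3 - 18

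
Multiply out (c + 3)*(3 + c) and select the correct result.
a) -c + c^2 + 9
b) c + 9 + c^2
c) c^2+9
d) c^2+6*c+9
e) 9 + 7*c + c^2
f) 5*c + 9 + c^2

Expanding (c + 3)*(3 + c):
= c^2+6*c+9
d) c^2+6*c+9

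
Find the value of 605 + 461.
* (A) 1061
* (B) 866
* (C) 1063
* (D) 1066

605 + 461 = 1066
D) 1066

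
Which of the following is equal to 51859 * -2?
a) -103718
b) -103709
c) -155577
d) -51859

51859 * -2 = -103718
a) -103718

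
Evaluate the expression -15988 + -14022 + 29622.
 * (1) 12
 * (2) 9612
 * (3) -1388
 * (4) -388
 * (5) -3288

First: -15988 + -14022 = -30010
Then: -30010 + 29622 = -388
4) -388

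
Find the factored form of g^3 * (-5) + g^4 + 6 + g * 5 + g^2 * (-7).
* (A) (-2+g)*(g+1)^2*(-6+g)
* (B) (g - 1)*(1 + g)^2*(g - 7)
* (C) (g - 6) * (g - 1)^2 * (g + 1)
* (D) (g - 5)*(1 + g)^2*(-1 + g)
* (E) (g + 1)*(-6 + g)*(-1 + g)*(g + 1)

We need to factor g^3 * (-5) + g^4 + 6 + g * 5 + g^2 * (-7).
The factored form is (g + 1)*(-6 + g)*(-1 + g)*(g + 1).
E) (g + 1)*(-6 + g)*(-1 + g)*(g + 1)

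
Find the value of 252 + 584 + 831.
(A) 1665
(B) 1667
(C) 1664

First: 252 + 584 = 836
Then: 836 + 831 = 1667
B) 1667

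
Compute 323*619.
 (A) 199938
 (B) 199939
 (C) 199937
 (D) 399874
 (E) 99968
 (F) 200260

323 * 619 = 199937
C) 199937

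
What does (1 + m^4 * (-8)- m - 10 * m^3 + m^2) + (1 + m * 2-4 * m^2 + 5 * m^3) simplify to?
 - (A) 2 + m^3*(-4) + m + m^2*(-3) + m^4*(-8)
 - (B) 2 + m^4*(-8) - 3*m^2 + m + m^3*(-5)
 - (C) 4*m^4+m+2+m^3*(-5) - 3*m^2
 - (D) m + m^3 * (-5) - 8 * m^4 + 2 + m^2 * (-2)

Adding the polynomials and combining like terms:
(1 + m^4*(-8) - m - 10*m^3 + m^2) + (1 + m*2 - 4*m^2 + 5*m^3)
= 2 + m^4*(-8) - 3*m^2 + m + m^3*(-5)
B) 2 + m^4*(-8) - 3*m^2 + m + m^3*(-5)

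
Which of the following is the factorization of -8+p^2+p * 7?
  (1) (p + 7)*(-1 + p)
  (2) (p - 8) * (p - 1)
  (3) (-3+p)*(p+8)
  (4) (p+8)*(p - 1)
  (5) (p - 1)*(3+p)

We need to factor -8+p^2+p * 7.
The factored form is (p+8)*(p - 1).
4) (p+8)*(p - 1)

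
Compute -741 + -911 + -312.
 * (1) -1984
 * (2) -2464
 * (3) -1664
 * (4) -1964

First: -741 + -911 = -1652
Then: -1652 + -312 = -1964
4) -1964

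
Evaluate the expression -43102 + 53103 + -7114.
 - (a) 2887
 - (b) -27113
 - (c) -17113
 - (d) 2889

First: -43102 + 53103 = 10001
Then: 10001 + -7114 = 2887
a) 2887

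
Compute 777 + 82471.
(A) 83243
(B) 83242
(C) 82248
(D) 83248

777 + 82471 = 83248
D) 83248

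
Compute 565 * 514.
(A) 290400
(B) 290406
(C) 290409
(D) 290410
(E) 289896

565 * 514 = 290410
D) 290410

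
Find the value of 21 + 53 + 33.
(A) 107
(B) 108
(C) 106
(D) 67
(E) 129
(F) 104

First: 21 + 53 = 74
Then: 74 + 33 = 107
A) 107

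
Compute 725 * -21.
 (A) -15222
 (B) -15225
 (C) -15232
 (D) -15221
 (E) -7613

725 * -21 = -15225
B) -15225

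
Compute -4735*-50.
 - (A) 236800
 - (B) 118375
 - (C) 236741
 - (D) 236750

-4735 * -50 = 236750
D) 236750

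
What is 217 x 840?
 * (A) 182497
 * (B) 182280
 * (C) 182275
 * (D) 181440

217 * 840 = 182280
B) 182280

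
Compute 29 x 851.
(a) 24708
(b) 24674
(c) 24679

29 * 851 = 24679
c) 24679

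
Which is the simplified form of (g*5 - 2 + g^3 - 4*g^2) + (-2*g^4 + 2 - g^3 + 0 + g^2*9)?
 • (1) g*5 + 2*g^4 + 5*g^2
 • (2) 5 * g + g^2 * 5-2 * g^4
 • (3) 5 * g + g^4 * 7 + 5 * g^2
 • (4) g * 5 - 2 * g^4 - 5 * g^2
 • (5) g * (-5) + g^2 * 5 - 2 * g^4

Adding the polynomials and combining like terms:
(g*5 - 2 + g^3 - 4*g^2) + (-2*g^4 + 2 - g^3 + 0 + g^2*9)
= 5 * g + g^2 * 5-2 * g^4
2) 5 * g + g^2 * 5-2 * g^4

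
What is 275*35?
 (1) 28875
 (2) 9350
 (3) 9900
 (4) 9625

275 * 35 = 9625
4) 9625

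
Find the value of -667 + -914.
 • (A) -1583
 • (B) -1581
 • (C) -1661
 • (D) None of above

-667 + -914 = -1581
B) -1581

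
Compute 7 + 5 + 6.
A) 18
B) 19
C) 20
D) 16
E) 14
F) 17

First: 7 + 5 = 12
Then: 12 + 6 = 18
A) 18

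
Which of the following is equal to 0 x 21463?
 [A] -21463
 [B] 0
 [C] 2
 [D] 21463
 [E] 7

0 * 21463 = 0
B) 0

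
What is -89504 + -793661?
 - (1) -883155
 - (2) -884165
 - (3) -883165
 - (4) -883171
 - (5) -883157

-89504 + -793661 = -883165
3) -883165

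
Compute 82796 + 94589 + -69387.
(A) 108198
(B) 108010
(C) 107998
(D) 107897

First: 82796 + 94589 = 177385
Then: 177385 + -69387 = 107998
C) 107998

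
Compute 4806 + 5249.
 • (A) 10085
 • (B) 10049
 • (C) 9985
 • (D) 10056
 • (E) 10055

4806 + 5249 = 10055
E) 10055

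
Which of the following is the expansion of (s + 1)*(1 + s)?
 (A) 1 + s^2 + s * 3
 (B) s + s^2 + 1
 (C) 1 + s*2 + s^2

Expanding (s + 1)*(1 + s):
= 1 + s*2 + s^2
C) 1 + s*2 + s^2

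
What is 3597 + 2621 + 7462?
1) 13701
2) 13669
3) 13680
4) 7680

First: 3597 + 2621 = 6218
Then: 6218 + 7462 = 13680
3) 13680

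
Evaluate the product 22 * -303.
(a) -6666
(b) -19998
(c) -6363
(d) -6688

22 * -303 = -6666
a) -6666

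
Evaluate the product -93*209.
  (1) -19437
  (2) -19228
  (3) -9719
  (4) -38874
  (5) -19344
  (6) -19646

-93 * 209 = -19437
1) -19437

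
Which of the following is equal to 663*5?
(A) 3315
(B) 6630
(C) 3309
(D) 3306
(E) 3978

663 * 5 = 3315
A) 3315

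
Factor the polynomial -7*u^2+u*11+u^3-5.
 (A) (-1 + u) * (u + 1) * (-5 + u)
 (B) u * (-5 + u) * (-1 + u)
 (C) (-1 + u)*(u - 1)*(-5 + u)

We need to factor -7*u^2+u*11+u^3-5.
The factored form is (-1 + u)*(u - 1)*(-5 + u).
C) (-1 + u)*(u - 1)*(-5 + u)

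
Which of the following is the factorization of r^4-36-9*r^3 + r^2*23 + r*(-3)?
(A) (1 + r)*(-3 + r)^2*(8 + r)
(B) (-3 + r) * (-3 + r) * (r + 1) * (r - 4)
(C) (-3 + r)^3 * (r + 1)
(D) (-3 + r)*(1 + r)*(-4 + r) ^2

We need to factor r^4-36-9*r^3 + r^2*23 + r*(-3).
The factored form is (-3 + r) * (-3 + r) * (r + 1) * (r - 4).
B) (-3 + r) * (-3 + r) * (r + 1) * (r - 4)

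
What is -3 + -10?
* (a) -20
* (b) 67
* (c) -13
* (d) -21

-3 + -10 = -13
c) -13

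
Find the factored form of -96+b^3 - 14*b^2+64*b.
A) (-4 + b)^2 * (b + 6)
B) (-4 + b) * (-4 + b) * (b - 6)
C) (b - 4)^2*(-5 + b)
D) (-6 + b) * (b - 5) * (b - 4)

We need to factor -96+b^3 - 14*b^2+64*b.
The factored form is (-4 + b) * (-4 + b) * (b - 6).
B) (-4 + b) * (-4 + b) * (b - 6)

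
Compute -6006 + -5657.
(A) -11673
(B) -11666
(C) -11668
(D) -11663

-6006 + -5657 = -11663
D) -11663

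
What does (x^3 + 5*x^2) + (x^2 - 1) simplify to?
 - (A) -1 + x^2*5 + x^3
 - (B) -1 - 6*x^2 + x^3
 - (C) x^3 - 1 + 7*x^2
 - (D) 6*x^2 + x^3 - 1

Adding the polynomials and combining like terms:
(x^3 + 5*x^2) + (x^2 - 1)
= 6*x^2 + x^3 - 1
D) 6*x^2 + x^3 - 1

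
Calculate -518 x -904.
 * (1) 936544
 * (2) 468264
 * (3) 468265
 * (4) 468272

-518 * -904 = 468272
4) 468272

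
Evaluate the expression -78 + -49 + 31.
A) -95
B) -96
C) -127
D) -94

First: -78 + -49 = -127
Then: -127 + 31 = -96
B) -96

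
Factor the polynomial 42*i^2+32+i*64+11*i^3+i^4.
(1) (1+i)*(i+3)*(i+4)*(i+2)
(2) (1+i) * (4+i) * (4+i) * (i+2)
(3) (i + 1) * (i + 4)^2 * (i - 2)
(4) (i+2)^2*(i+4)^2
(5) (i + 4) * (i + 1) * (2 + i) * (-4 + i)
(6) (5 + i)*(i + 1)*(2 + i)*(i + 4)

We need to factor 42*i^2+32+i*64+11*i^3+i^4.
The factored form is (1+i) * (4+i) * (4+i) * (i+2).
2) (1+i) * (4+i) * (4+i) * (i+2)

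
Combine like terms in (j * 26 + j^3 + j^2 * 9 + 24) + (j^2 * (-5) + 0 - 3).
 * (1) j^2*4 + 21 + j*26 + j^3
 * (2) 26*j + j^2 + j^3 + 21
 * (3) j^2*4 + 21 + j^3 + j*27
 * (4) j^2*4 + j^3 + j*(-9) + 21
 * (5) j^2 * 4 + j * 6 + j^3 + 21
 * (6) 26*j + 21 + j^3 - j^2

Adding the polynomials and combining like terms:
(j*26 + j^3 + j^2*9 + 24) + (j^2*(-5) + 0 - 3)
= j^2*4 + 21 + j*26 + j^3
1) j^2*4 + 21 + j*26 + j^3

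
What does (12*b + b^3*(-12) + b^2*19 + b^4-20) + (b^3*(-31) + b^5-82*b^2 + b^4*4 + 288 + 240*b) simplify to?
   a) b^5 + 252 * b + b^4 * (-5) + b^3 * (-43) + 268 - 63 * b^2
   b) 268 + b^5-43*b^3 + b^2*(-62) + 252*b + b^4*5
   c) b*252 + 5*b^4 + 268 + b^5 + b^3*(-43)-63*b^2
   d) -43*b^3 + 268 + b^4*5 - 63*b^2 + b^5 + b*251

Adding the polynomials and combining like terms:
(12*b + b^3*(-12) + b^2*19 + b^4 - 20) + (b^3*(-31) + b^5 - 82*b^2 + b^4*4 + 288 + 240*b)
= b*252 + 5*b^4 + 268 + b^5 + b^3*(-43)-63*b^2
c) b*252 + 5*b^4 + 268 + b^5 + b^3*(-43)-63*b^2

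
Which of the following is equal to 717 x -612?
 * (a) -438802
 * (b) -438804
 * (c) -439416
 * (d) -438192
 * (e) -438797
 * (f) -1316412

717 * -612 = -438804
b) -438804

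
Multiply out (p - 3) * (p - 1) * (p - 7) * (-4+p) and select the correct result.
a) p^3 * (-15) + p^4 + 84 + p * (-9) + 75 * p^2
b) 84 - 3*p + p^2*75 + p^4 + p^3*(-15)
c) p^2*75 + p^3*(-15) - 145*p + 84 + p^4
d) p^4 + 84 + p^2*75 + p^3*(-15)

Expanding (p - 3) * (p - 1) * (p - 7) * (-4+p):
= p^2*75 + p^3*(-15) - 145*p + 84 + p^4
c) p^2*75 + p^3*(-15) - 145*p + 84 + p^4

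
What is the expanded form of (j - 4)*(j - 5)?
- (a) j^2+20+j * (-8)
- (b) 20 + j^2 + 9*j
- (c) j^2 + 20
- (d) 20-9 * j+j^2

Expanding (j - 4)*(j - 5):
= 20-9 * j+j^2
d) 20-9 * j+j^2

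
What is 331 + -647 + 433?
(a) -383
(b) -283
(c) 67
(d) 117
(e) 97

First: 331 + -647 = -316
Then: -316 + 433 = 117
d) 117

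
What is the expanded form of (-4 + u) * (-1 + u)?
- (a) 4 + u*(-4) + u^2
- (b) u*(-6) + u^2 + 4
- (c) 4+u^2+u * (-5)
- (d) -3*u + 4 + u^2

Expanding (-4 + u) * (-1 + u):
= 4+u^2+u * (-5)
c) 4+u^2+u * (-5)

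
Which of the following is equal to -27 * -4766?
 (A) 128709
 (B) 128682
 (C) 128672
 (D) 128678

-27 * -4766 = 128682
B) 128682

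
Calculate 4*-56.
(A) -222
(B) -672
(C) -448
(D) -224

4 * -56 = -224
D) -224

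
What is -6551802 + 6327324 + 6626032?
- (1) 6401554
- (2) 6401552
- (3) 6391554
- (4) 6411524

First: -6551802 + 6327324 = -224478
Then: -224478 + 6626032 = 6401554
1) 6401554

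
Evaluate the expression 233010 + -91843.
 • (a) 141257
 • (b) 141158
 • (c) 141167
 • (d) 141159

233010 + -91843 = 141167
c) 141167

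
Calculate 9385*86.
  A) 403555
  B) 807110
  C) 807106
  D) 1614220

9385 * 86 = 807110
B) 807110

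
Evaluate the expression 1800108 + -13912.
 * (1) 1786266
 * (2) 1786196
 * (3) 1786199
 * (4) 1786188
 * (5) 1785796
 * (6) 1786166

1800108 + -13912 = 1786196
2) 1786196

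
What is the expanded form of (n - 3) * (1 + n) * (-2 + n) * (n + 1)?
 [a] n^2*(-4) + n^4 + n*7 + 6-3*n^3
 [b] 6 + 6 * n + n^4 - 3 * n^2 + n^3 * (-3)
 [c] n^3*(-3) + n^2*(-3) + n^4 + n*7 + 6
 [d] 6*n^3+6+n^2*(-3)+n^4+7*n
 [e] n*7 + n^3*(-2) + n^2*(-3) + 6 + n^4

Expanding (n - 3) * (1 + n) * (-2 + n) * (n + 1):
= n^3*(-3) + n^2*(-3) + n^4 + n*7 + 6
c) n^3*(-3) + n^2*(-3) + n^4 + n*7 + 6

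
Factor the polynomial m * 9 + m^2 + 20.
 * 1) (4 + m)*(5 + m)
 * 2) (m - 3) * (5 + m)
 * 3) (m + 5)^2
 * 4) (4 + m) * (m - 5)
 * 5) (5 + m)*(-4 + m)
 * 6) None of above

We need to factor m * 9 + m^2 + 20.
The factored form is (4 + m)*(5 + m).
1) (4 + m)*(5 + m)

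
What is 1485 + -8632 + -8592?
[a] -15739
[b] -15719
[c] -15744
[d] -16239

First: 1485 + -8632 = -7147
Then: -7147 + -8592 = -15739
a) -15739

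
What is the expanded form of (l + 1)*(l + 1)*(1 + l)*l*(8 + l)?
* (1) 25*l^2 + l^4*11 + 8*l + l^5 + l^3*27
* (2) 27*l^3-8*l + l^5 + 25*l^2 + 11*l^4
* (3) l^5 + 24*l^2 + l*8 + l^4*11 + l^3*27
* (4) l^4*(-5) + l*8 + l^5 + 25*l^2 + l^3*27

Expanding (l + 1)*(l + 1)*(1 + l)*l*(8 + l):
= 25*l^2 + l^4*11 + 8*l + l^5 + l^3*27
1) 25*l^2 + l^4*11 + 8*l + l^5 + l^3*27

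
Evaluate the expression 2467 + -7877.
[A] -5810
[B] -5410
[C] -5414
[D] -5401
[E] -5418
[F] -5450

2467 + -7877 = -5410
B) -5410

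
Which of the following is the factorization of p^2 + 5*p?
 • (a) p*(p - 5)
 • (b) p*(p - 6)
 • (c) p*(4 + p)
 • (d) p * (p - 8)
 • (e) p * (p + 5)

We need to factor p^2 + 5*p.
The factored form is p * (p + 5).
e) p * (p + 5)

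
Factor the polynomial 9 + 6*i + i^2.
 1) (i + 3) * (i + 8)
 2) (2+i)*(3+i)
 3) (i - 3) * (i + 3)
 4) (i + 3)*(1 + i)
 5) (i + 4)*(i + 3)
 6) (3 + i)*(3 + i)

We need to factor 9 + 6*i + i^2.
The factored form is (3 + i)*(3 + i).
6) (3 + i)*(3 + i)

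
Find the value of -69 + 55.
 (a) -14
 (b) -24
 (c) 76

-69 + 55 = -14
a) -14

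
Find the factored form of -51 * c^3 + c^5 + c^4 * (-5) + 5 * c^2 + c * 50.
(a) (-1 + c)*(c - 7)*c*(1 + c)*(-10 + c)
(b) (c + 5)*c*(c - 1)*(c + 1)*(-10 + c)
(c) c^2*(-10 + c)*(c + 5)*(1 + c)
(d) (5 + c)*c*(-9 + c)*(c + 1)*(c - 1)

We need to factor -51 * c^3 + c^5 + c^4 * (-5) + 5 * c^2 + c * 50.
The factored form is (c + 5)*c*(c - 1)*(c + 1)*(-10 + c).
b) (c + 5)*c*(c - 1)*(c + 1)*(-10 + c)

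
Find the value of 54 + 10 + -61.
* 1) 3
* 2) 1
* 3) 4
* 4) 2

First: 54 + 10 = 64
Then: 64 + -61 = 3
1) 3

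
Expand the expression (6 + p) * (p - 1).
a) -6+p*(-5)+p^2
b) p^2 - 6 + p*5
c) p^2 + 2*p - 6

Expanding (6 + p) * (p - 1):
= p^2 - 6 + p*5
b) p^2 - 6 + p*5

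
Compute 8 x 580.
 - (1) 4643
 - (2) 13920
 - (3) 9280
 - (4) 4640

8 * 580 = 4640
4) 4640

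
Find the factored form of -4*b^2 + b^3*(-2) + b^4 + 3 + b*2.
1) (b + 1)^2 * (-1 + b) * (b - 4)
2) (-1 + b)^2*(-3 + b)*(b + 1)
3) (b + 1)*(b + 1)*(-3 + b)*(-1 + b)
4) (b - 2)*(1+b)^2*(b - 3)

We need to factor -4*b^2 + b^3*(-2) + b^4 + 3 + b*2.
The factored form is (b + 1)*(b + 1)*(-3 + b)*(-1 + b).
3) (b + 1)*(b + 1)*(-3 + b)*(-1 + b)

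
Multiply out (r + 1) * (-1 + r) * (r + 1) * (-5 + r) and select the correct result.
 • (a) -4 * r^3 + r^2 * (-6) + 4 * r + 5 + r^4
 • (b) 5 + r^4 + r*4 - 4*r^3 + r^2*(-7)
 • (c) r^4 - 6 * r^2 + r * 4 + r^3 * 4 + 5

Expanding (r + 1) * (-1 + r) * (r + 1) * (-5 + r):
= -4 * r^3 + r^2 * (-6) + 4 * r + 5 + r^4
a) -4 * r^3 + r^2 * (-6) + 4 * r + 5 + r^4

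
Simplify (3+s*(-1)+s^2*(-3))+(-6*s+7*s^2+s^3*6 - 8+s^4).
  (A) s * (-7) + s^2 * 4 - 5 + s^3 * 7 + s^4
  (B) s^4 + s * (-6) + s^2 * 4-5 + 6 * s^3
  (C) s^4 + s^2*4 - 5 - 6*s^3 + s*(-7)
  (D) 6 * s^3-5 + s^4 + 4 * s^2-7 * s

Adding the polynomials and combining like terms:
(3 + s*(-1) + s^2*(-3)) + (-6*s + 7*s^2 + s^3*6 - 8 + s^4)
= 6 * s^3-5 + s^4 + 4 * s^2-7 * s
D) 6 * s^3-5 + s^4 + 4 * s^2-7 * s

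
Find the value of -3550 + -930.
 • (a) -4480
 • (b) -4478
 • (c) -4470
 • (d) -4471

-3550 + -930 = -4480
a) -4480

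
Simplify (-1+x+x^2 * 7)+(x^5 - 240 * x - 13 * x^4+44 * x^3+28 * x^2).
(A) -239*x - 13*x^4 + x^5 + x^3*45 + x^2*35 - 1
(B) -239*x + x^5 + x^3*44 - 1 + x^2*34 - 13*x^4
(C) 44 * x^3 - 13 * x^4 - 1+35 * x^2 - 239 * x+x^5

Adding the polynomials and combining like terms:
(-1 + x + x^2*7) + (x^5 - 240*x - 13*x^4 + 44*x^3 + 28*x^2)
= 44 * x^3 - 13 * x^4 - 1+35 * x^2 - 239 * x+x^5
C) 44 * x^3 - 13 * x^4 - 1+35 * x^2 - 239 * x+x^5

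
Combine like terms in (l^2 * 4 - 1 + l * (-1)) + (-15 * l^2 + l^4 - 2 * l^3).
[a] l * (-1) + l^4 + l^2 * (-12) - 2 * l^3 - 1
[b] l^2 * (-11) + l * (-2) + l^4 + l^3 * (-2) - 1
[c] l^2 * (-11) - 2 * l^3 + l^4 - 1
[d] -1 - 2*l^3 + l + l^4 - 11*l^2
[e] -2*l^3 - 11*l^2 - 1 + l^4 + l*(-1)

Adding the polynomials and combining like terms:
(l^2*4 - 1 + l*(-1)) + (-15*l^2 + l^4 - 2*l^3)
= -2*l^3 - 11*l^2 - 1 + l^4 + l*(-1)
e) -2*l^3 - 11*l^2 - 1 + l^4 + l*(-1)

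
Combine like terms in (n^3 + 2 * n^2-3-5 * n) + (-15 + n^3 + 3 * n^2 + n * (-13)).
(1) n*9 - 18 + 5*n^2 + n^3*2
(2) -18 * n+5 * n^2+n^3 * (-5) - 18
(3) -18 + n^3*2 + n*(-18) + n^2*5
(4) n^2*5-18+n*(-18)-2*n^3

Adding the polynomials and combining like terms:
(n^3 + 2*n^2 - 3 - 5*n) + (-15 + n^3 + 3*n^2 + n*(-13))
= -18 + n^3*2 + n*(-18) + n^2*5
3) -18 + n^3*2 + n*(-18) + n^2*5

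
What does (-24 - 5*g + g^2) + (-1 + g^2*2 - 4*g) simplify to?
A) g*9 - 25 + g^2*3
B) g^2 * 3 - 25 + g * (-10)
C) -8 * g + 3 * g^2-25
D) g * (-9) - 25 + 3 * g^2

Adding the polynomials and combining like terms:
(-24 - 5*g + g^2) + (-1 + g^2*2 - 4*g)
= g * (-9) - 25 + 3 * g^2
D) g * (-9) - 25 + 3 * g^2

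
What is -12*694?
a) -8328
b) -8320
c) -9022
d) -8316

-12 * 694 = -8328
a) -8328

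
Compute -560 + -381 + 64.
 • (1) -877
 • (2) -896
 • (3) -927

First: -560 + -381 = -941
Then: -941 + 64 = -877
1) -877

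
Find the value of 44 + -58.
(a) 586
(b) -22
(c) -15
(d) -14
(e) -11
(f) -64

44 + -58 = -14
d) -14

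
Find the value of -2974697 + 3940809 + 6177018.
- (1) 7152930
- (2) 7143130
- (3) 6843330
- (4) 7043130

First: -2974697 + 3940809 = 966112
Then: 966112 + 6177018 = 7143130
2) 7143130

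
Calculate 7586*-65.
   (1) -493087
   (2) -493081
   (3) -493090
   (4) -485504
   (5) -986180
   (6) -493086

7586 * -65 = -493090
3) -493090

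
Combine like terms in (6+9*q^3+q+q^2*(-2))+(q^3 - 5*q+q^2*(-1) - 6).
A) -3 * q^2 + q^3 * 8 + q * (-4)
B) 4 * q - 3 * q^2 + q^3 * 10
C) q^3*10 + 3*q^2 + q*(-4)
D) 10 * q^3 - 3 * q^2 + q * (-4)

Adding the polynomials and combining like terms:
(6 + 9*q^3 + q + q^2*(-2)) + (q^3 - 5*q + q^2*(-1) - 6)
= 10 * q^3 - 3 * q^2 + q * (-4)
D) 10 * q^3 - 3 * q^2 + q * (-4)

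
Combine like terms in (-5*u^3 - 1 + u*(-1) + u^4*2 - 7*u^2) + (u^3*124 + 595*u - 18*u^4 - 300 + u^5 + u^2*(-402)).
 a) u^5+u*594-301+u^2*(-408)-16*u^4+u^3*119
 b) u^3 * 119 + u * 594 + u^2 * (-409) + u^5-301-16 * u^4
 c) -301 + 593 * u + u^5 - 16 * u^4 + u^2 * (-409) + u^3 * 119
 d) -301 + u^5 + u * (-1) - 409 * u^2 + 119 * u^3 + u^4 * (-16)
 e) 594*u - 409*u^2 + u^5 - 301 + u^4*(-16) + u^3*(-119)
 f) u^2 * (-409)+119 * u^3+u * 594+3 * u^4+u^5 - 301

Adding the polynomials and combining like terms:
(-5*u^3 - 1 + u*(-1) + u^4*2 - 7*u^2) + (u^3*124 + 595*u - 18*u^4 - 300 + u^5 + u^2*(-402))
= u^3 * 119 + u * 594 + u^2 * (-409) + u^5-301-16 * u^4
b) u^3 * 119 + u * 594 + u^2 * (-409) + u^5-301-16 * u^4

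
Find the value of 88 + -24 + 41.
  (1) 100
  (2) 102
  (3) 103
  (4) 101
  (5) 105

First: 88 + -24 = 64
Then: 64 + 41 = 105
5) 105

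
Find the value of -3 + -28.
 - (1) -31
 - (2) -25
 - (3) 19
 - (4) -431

-3 + -28 = -31
1) -31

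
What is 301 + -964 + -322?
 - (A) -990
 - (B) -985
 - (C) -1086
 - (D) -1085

First: 301 + -964 = -663
Then: -663 + -322 = -985
B) -985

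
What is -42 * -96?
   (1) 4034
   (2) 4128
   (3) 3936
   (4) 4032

-42 * -96 = 4032
4) 4032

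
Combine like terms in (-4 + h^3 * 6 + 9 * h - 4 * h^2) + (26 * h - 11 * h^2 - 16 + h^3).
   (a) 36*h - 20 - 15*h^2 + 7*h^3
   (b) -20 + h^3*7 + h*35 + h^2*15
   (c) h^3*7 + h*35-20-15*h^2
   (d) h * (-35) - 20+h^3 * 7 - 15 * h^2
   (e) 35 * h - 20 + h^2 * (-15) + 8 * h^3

Adding the polynomials and combining like terms:
(-4 + h^3*6 + 9*h - 4*h^2) + (26*h - 11*h^2 - 16 + h^3)
= h^3*7 + h*35-20-15*h^2
c) h^3*7 + h*35-20-15*h^2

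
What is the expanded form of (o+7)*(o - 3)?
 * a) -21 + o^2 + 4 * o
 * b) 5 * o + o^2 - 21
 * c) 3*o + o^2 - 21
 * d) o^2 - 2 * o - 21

Expanding (o+7)*(o - 3):
= -21 + o^2 + 4 * o
a) -21 + o^2 + 4 * o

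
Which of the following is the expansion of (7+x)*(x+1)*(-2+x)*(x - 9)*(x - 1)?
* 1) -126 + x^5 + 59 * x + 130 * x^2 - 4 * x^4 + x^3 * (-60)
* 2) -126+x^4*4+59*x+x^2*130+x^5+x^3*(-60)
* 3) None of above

Expanding (7+x)*(x+1)*(-2+x)*(x - 9)*(x - 1):
= -126 + x^5 + 59 * x + 130 * x^2 - 4 * x^4 + x^3 * (-60)
1) -126 + x^5 + 59 * x + 130 * x^2 - 4 * x^4 + x^3 * (-60)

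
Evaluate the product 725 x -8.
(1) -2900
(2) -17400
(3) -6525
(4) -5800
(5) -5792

725 * -8 = -5800
4) -5800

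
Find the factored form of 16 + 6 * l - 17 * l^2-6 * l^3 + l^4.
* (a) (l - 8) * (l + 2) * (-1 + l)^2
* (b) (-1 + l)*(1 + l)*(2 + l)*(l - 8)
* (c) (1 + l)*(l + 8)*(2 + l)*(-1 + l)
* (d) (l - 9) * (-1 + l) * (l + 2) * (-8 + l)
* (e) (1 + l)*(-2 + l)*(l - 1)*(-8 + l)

We need to factor 16 + 6 * l - 17 * l^2-6 * l^3 + l^4.
The factored form is (-1 + l)*(1 + l)*(2 + l)*(l - 8).
b) (-1 + l)*(1 + l)*(2 + l)*(l - 8)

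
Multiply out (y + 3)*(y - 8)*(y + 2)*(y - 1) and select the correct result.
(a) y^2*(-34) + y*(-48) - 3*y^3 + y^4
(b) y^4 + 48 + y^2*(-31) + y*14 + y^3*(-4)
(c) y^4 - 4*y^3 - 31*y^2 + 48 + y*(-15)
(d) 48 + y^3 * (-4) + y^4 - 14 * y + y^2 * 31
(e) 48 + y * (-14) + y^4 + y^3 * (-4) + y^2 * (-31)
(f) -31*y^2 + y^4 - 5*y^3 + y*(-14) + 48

Expanding (y + 3)*(y - 8)*(y + 2)*(y - 1):
= 48 + y * (-14) + y^4 + y^3 * (-4) + y^2 * (-31)
e) 48 + y * (-14) + y^4 + y^3 * (-4) + y^2 * (-31)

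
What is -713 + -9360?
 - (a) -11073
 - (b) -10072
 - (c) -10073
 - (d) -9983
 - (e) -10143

-713 + -9360 = -10073
c) -10073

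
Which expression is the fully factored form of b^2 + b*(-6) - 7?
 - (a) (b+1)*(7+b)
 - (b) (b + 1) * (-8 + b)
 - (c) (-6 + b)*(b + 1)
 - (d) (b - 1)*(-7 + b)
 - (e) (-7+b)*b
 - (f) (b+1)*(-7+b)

We need to factor b^2 + b*(-6) - 7.
The factored form is (b+1)*(-7+b).
f) (b+1)*(-7+b)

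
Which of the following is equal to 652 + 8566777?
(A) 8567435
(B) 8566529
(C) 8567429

652 + 8566777 = 8567429
C) 8567429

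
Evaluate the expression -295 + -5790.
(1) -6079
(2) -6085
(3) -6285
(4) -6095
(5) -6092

-295 + -5790 = -6085
2) -6085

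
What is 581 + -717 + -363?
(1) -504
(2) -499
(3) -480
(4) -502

First: 581 + -717 = -136
Then: -136 + -363 = -499
2) -499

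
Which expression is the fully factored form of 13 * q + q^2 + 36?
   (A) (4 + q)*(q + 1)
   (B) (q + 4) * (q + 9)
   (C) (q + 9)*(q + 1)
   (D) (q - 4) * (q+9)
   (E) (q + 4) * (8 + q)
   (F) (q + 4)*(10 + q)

We need to factor 13 * q + q^2 + 36.
The factored form is (q + 4) * (q + 9).
B) (q + 4) * (q + 9)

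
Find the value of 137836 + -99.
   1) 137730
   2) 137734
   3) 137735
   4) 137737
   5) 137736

137836 + -99 = 137737
4) 137737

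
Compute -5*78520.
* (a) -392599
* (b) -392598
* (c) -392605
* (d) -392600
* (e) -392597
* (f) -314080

-5 * 78520 = -392600
d) -392600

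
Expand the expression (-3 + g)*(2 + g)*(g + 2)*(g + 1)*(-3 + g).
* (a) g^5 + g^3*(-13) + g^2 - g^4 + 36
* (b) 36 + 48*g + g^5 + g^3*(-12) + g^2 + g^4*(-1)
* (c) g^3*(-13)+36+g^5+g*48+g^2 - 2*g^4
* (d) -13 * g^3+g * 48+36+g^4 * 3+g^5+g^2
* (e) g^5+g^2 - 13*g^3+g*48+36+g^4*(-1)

Expanding (-3 + g)*(2 + g)*(g + 2)*(g + 1)*(-3 + g):
= g^5+g^2 - 13*g^3+g*48+36+g^4*(-1)
e) g^5+g^2 - 13*g^3+g*48+36+g^4*(-1)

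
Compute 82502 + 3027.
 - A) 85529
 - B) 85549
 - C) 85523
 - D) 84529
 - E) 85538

82502 + 3027 = 85529
A) 85529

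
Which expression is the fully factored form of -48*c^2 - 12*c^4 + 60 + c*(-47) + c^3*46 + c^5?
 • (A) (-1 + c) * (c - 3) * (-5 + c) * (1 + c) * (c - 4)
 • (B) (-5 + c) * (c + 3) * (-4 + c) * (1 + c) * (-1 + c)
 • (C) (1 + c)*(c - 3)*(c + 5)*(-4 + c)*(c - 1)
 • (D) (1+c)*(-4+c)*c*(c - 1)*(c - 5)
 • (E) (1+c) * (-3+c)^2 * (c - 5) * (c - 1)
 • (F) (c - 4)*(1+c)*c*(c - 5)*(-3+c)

We need to factor -48*c^2 - 12*c^4 + 60 + c*(-47) + c^3*46 + c^5.
The factored form is (-1 + c) * (c - 3) * (-5 + c) * (1 + c) * (c - 4).
A) (-1 + c) * (c - 3) * (-5 + c) * (1 + c) * (c - 4)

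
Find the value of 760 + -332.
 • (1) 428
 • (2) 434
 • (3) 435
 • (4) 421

760 + -332 = 428
1) 428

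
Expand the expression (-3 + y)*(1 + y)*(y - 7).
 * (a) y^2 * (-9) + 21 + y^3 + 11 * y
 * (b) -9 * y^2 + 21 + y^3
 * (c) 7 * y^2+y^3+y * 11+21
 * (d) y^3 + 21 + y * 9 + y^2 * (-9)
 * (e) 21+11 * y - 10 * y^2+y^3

Expanding (-3 + y)*(1 + y)*(y - 7):
= y^2 * (-9) + 21 + y^3 + 11 * y
a) y^2 * (-9) + 21 + y^3 + 11 * y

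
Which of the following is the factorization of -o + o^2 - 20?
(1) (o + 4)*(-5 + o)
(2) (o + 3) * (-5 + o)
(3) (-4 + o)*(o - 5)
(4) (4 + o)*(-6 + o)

We need to factor -o + o^2 - 20.
The factored form is (o + 4)*(-5 + o).
1) (o + 4)*(-5 + o)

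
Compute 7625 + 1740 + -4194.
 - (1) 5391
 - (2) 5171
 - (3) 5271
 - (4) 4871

First: 7625 + 1740 = 9365
Then: 9365 + -4194 = 5171
2) 5171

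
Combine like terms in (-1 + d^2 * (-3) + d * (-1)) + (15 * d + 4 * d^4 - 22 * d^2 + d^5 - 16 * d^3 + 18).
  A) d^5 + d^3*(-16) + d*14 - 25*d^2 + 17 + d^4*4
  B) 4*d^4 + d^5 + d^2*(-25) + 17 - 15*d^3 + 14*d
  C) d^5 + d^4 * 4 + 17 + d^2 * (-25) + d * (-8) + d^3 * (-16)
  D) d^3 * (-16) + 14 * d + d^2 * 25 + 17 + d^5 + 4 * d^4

Adding the polynomials and combining like terms:
(-1 + d^2*(-3) + d*(-1)) + (15*d + 4*d^4 - 22*d^2 + d^5 - 16*d^3 + 18)
= d^5 + d^3*(-16) + d*14 - 25*d^2 + 17 + d^4*4
A) d^5 + d^3*(-16) + d*14 - 25*d^2 + 17 + d^4*4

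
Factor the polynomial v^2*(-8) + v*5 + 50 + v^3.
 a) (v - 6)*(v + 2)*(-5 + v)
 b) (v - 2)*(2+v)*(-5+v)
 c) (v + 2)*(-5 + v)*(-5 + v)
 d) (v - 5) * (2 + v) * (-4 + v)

We need to factor v^2*(-8) + v*5 + 50 + v^3.
The factored form is (v + 2)*(-5 + v)*(-5 + v).
c) (v + 2)*(-5 + v)*(-5 + v)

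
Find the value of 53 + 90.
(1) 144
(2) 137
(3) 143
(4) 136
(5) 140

53 + 90 = 143
3) 143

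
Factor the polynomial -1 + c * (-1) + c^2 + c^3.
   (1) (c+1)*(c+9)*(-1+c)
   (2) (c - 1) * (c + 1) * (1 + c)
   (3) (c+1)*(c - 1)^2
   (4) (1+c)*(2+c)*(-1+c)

We need to factor -1 + c * (-1) + c^2 + c^3.
The factored form is (c - 1) * (c + 1) * (1 + c).
2) (c - 1) * (c + 1) * (1 + c)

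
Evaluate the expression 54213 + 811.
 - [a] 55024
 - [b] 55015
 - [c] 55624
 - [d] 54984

54213 + 811 = 55024
a) 55024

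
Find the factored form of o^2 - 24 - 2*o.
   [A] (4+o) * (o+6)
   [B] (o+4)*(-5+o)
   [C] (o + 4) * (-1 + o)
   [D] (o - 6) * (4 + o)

We need to factor o^2 - 24 - 2*o.
The factored form is (o - 6) * (4 + o).
D) (o - 6) * (4 + o)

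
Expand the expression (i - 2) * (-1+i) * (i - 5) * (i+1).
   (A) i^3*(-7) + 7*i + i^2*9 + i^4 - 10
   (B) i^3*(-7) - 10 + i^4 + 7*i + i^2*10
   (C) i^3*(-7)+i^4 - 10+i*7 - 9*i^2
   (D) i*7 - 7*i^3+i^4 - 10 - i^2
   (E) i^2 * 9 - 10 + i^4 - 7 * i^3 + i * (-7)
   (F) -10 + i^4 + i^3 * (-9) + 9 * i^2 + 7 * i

Expanding (i - 2) * (-1+i) * (i - 5) * (i+1):
= i^3*(-7) + 7*i + i^2*9 + i^4 - 10
A) i^3*(-7) + 7*i + i^2*9 + i^4 - 10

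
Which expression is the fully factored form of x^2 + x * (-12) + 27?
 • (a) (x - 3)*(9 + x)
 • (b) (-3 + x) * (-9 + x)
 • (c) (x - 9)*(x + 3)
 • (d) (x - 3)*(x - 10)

We need to factor x^2 + x * (-12) + 27.
The factored form is (-3 + x) * (-9 + x).
b) (-3 + x) * (-9 + x)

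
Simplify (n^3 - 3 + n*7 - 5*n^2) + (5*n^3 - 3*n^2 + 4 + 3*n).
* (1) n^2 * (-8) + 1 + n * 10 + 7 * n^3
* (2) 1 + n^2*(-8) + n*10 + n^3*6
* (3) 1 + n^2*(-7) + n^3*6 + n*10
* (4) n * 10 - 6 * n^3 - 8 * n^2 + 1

Adding the polynomials and combining like terms:
(n^3 - 3 + n*7 - 5*n^2) + (5*n^3 - 3*n^2 + 4 + 3*n)
= 1 + n^2*(-8) + n*10 + n^3*6
2) 1 + n^2*(-8) + n*10 + n^3*6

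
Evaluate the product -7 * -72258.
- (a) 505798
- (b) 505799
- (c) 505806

-7 * -72258 = 505806
c) 505806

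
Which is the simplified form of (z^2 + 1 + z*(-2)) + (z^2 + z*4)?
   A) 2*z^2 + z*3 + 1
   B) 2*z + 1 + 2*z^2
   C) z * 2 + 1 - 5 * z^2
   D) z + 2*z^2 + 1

Adding the polynomials and combining like terms:
(z^2 + 1 + z*(-2)) + (z^2 + z*4)
= 2*z + 1 + 2*z^2
B) 2*z + 1 + 2*z^2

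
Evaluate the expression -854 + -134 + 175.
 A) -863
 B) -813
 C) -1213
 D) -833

First: -854 + -134 = -988
Then: -988 + 175 = -813
B) -813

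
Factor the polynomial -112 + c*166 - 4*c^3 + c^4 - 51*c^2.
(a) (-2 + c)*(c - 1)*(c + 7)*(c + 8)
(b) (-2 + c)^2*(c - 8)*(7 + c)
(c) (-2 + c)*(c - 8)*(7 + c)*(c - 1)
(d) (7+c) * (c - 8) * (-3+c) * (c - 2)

We need to factor -112 + c*166 - 4*c^3 + c^4 - 51*c^2.
The factored form is (-2 + c)*(c - 8)*(7 + c)*(c - 1).
c) (-2 + c)*(c - 8)*(7 + c)*(c - 1)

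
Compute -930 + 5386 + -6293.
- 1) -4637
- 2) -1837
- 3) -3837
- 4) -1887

First: -930 + 5386 = 4456
Then: 4456 + -6293 = -1837
2) -1837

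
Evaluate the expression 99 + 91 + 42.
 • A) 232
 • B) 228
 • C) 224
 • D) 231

First: 99 + 91 = 190
Then: 190 + 42 = 232
A) 232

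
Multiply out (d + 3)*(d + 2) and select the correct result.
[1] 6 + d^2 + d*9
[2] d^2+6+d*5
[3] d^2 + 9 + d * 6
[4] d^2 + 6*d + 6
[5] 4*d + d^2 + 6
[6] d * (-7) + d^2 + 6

Expanding (d + 3)*(d + 2):
= d^2+6+d*5
2) d^2+6+d*5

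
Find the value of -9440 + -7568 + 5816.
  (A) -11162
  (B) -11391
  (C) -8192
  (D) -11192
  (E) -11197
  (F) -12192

First: -9440 + -7568 = -17008
Then: -17008 + 5816 = -11192
D) -11192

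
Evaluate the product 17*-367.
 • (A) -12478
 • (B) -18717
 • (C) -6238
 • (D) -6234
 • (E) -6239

17 * -367 = -6239
E) -6239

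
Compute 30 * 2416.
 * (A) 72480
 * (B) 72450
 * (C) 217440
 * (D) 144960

30 * 2416 = 72480
A) 72480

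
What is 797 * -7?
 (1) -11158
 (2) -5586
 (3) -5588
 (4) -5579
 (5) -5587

797 * -7 = -5579
4) -5579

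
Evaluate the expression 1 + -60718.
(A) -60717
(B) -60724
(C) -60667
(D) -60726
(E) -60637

1 + -60718 = -60717
A) -60717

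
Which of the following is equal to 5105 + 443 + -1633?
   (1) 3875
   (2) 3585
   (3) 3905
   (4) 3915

First: 5105 + 443 = 5548
Then: 5548 + -1633 = 3915
4) 3915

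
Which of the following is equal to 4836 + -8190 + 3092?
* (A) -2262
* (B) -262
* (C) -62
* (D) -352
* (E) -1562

First: 4836 + -8190 = -3354
Then: -3354 + 3092 = -262
B) -262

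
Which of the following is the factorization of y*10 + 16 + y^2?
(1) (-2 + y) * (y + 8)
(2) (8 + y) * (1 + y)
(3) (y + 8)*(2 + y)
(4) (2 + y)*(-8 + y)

We need to factor y*10 + 16 + y^2.
The factored form is (y + 8)*(2 + y).
3) (y + 8)*(2 + y)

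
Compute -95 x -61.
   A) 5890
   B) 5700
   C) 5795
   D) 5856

-95 * -61 = 5795
C) 5795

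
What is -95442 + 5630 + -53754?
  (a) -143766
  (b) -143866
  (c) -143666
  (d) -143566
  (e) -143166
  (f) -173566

First: -95442 + 5630 = -89812
Then: -89812 + -53754 = -143566
d) -143566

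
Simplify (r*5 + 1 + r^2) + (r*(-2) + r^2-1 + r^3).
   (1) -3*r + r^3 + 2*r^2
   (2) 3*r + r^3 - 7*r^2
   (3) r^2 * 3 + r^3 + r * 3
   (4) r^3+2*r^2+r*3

Adding the polynomials and combining like terms:
(r*5 + 1 + r^2) + (r*(-2) + r^2 - 1 + r^3)
= r^3+2*r^2+r*3
4) r^3+2*r^2+r*3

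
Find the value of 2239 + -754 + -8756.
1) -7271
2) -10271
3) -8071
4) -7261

First: 2239 + -754 = 1485
Then: 1485 + -8756 = -7271
1) -7271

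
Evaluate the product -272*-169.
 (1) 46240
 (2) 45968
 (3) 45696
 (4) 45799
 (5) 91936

-272 * -169 = 45968
2) 45968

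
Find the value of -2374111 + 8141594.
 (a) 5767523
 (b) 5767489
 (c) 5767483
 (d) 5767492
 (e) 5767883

-2374111 + 8141594 = 5767483
c) 5767483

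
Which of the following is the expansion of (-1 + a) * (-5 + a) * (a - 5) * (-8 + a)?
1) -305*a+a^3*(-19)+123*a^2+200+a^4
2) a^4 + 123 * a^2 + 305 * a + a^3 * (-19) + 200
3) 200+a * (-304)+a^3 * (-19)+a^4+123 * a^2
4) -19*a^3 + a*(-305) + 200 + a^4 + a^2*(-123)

Expanding (-1 + a) * (-5 + a) * (a - 5) * (-8 + a):
= -305*a+a^3*(-19)+123*a^2+200+a^4
1) -305*a+a^3*(-19)+123*a^2+200+a^4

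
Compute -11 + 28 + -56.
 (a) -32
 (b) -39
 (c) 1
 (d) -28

First: -11 + 28 = 17
Then: 17 + -56 = -39
b) -39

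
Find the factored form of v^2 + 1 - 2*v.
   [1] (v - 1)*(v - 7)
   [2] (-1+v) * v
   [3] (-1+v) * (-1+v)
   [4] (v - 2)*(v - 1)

We need to factor v^2 + 1 - 2*v.
The factored form is (-1+v) * (-1+v).
3) (-1+v) * (-1+v)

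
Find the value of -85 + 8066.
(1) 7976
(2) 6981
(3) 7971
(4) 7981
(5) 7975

-85 + 8066 = 7981
4) 7981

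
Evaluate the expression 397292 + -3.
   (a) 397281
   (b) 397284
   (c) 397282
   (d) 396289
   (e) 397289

397292 + -3 = 397289
e) 397289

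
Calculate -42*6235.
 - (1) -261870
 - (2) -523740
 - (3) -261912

-42 * 6235 = -261870
1) -261870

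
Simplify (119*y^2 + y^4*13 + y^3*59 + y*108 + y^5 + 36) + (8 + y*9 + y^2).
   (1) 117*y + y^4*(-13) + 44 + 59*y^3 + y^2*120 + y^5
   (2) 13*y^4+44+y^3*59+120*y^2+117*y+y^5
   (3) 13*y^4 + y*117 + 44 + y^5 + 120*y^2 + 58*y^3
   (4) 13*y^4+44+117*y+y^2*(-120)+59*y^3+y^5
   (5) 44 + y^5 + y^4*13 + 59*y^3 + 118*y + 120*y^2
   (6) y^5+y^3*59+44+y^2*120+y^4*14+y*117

Adding the polynomials and combining like terms:
(119*y^2 + y^4*13 + y^3*59 + y*108 + y^5 + 36) + (8 + y*9 + y^2)
= 13*y^4+44+y^3*59+120*y^2+117*y+y^5
2) 13*y^4+44+y^3*59+120*y^2+117*y+y^5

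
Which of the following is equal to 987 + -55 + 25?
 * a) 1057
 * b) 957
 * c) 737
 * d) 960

First: 987 + -55 = 932
Then: 932 + 25 = 957
b) 957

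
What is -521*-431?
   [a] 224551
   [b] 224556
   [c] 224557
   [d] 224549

-521 * -431 = 224551
a) 224551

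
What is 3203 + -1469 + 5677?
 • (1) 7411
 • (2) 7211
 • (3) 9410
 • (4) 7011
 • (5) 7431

First: 3203 + -1469 = 1734
Then: 1734 + 5677 = 7411
1) 7411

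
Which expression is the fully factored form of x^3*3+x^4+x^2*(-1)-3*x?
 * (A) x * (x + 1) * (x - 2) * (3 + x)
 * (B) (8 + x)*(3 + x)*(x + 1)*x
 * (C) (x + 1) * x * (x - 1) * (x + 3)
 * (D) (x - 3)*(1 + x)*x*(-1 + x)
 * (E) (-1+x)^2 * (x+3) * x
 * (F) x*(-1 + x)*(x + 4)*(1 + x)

We need to factor x^3*3+x^4+x^2*(-1)-3*x.
The factored form is (x + 1) * x * (x - 1) * (x + 3).
C) (x + 1) * x * (x - 1) * (x + 3)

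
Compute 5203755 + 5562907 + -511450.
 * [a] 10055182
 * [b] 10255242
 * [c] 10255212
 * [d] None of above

First: 5203755 + 5562907 = 10766662
Then: 10766662 + -511450 = 10255212
c) 10255212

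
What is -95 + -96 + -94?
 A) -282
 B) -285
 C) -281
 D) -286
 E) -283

First: -95 + -96 = -191
Then: -191 + -94 = -285
B) -285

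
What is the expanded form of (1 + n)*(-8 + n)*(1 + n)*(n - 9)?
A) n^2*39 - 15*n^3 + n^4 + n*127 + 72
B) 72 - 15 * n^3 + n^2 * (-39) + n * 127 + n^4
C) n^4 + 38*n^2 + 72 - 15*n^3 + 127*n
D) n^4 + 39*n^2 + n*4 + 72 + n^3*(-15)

Expanding (1 + n)*(-8 + n)*(1 + n)*(n - 9):
= n^2*39 - 15*n^3 + n^4 + n*127 + 72
A) n^2*39 - 15*n^3 + n^4 + n*127 + 72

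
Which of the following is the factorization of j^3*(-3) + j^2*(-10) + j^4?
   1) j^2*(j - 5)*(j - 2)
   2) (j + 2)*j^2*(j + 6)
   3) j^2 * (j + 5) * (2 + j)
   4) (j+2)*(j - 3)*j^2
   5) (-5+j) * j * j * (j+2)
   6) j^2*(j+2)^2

We need to factor j^3*(-3) + j^2*(-10) + j^4.
The factored form is (-5+j) * j * j * (j+2).
5) (-5+j) * j * j * (j+2)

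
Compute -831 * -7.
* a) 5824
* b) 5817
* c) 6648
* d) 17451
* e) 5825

-831 * -7 = 5817
b) 5817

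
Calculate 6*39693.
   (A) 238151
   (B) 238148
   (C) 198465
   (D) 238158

6 * 39693 = 238158
D) 238158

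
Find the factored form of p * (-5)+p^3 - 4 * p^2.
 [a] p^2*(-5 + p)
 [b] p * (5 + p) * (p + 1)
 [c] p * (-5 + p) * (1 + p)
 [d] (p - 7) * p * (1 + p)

We need to factor p * (-5)+p^3 - 4 * p^2.
The factored form is p * (-5 + p) * (1 + p).
c) p * (-5 + p) * (1 + p)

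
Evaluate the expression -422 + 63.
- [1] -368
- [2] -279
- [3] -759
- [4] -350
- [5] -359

-422 + 63 = -359
5) -359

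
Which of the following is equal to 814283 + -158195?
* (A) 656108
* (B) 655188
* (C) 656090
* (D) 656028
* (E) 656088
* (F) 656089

814283 + -158195 = 656088
E) 656088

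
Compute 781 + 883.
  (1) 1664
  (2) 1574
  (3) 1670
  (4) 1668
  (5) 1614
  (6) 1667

781 + 883 = 1664
1) 1664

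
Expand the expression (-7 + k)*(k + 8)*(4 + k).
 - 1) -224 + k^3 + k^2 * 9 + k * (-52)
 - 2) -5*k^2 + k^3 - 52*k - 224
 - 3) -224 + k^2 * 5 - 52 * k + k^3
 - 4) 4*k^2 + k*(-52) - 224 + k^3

Expanding (-7 + k)*(k + 8)*(4 + k):
= -224 + k^2 * 5 - 52 * k + k^3
3) -224 + k^2 * 5 - 52 * k + k^3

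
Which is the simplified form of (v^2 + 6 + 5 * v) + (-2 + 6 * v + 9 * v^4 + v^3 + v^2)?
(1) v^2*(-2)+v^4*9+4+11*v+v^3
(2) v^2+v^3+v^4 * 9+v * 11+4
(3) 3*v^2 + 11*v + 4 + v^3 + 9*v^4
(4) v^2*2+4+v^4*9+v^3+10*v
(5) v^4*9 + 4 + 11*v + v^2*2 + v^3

Adding the polynomials and combining like terms:
(v^2 + 6 + 5*v) + (-2 + 6*v + 9*v^4 + v^3 + v^2)
= v^4*9 + 4 + 11*v + v^2*2 + v^3
5) v^4*9 + 4 + 11*v + v^2*2 + v^3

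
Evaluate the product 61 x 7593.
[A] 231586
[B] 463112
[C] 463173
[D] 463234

61 * 7593 = 463173
C) 463173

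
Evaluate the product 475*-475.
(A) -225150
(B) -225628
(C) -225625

475 * -475 = -225625
C) -225625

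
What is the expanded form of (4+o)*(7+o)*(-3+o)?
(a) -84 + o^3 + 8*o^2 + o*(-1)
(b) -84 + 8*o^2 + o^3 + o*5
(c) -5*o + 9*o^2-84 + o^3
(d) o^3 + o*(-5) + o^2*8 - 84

Expanding (4+o)*(7+o)*(-3+o):
= o^3 + o*(-5) + o^2*8 - 84
d) o^3 + o*(-5) + o^2*8 - 84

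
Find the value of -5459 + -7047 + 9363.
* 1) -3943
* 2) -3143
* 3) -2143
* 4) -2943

First: -5459 + -7047 = -12506
Then: -12506 + 9363 = -3143
2) -3143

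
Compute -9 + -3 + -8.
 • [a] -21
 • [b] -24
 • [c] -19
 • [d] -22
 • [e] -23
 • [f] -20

First: -9 + -3 = -12
Then: -12 + -8 = -20
f) -20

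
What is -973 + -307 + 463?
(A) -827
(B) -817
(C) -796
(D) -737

First: -973 + -307 = -1280
Then: -1280 + 463 = -817
B) -817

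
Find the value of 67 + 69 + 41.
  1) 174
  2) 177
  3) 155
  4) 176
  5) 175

First: 67 + 69 = 136
Then: 136 + 41 = 177
2) 177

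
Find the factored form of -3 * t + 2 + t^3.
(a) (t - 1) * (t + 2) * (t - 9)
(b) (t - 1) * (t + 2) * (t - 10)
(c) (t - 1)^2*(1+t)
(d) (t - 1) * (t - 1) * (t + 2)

We need to factor -3 * t + 2 + t^3.
The factored form is (t - 1) * (t - 1) * (t + 2).
d) (t - 1) * (t - 1) * (t + 2)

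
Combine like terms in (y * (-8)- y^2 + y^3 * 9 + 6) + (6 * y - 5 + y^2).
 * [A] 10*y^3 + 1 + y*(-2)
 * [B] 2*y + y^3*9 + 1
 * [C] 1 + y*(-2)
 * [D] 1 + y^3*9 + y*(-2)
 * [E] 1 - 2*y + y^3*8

Adding the polynomials and combining like terms:
(y*(-8) - y^2 + y^3*9 + 6) + (6*y - 5 + y^2)
= 1 + y^3*9 + y*(-2)
D) 1 + y^3*9 + y*(-2)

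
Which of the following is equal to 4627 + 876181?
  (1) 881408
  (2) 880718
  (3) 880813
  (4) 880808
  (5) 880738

4627 + 876181 = 880808
4) 880808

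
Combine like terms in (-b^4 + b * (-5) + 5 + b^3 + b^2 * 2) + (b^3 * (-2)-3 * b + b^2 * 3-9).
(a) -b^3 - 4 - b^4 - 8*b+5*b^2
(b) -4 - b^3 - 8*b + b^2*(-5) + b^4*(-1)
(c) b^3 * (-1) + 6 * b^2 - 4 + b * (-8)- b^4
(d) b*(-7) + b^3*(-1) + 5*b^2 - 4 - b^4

Adding the polynomials and combining like terms:
(-b^4 + b*(-5) + 5 + b^3 + b^2*2) + (b^3*(-2) - 3*b + b^2*3 - 9)
= -b^3 - 4 - b^4 - 8*b+5*b^2
a) -b^3 - 4 - b^4 - 8*b+5*b^2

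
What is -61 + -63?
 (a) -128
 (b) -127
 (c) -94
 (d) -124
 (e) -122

-61 + -63 = -124
d) -124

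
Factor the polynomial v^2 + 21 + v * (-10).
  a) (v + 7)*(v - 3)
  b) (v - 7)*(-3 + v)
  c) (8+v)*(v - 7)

We need to factor v^2 + 21 + v * (-10).
The factored form is (v - 7)*(-3 + v).
b) (v - 7)*(-3 + v)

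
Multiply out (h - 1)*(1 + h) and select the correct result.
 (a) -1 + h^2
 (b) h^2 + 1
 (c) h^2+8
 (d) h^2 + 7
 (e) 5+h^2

Expanding (h - 1)*(1 + h):
= -1 + h^2
a) -1 + h^2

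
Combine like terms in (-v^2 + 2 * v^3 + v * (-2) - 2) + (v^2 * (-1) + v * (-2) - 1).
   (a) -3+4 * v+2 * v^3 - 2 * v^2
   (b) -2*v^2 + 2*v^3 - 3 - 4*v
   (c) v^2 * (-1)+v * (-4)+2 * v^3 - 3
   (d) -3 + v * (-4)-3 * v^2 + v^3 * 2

Adding the polynomials and combining like terms:
(-v^2 + 2*v^3 + v*(-2) - 2) + (v^2*(-1) + v*(-2) - 1)
= -2*v^2 + 2*v^3 - 3 - 4*v
b) -2*v^2 + 2*v^3 - 3 - 4*v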